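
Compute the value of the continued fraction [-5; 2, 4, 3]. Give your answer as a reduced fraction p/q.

-132/29

Compute successive convergents:
a_0 = -5: -5/1
a_1 = 2: -9/2
a_2 = 4: -41/9
a_3 = 3: -132/29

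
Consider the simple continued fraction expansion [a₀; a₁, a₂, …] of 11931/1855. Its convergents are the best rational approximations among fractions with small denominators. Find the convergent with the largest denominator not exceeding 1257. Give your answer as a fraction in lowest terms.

a_0 = 6: 6/1  (≤ bound)
a_1 = 2: 13/2  (≤ bound)
a_2 = 3: 45/7  (≤ bound)
a_3 = 6: 283/44  (≤ bound)
a_4 = 42: 11931/1855  (> 1257, stop)

283/44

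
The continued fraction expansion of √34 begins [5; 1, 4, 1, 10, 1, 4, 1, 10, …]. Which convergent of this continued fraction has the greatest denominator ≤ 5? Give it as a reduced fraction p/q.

a_0 = 5: 5/1  (≤ bound)
a_1 = 1: 6/1  (≤ bound)
a_2 = 4: 29/5  (≤ bound)
a_3 = 1: 35/6  (> 5, stop)

29/5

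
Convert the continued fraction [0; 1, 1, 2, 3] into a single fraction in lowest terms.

10/17

Build up convergents one term at a time:
a_0 = 0: 0/1
a_1 = 1: 1/1
a_2 = 1: 1/2
a_3 = 2: 3/5
a_4 = 3: 10/17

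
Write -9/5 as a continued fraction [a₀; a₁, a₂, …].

[-2; 5]

⌊-9/5⌋ = -2, remainder 1
⌊5/1⌋ = 5, remainder 0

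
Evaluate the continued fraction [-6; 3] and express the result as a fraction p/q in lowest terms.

-17/3

a_0 = -6: -6/1
a_1 = 3: -17/3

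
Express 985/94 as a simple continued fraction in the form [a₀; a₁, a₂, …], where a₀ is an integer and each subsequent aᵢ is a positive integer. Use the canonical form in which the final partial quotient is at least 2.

985 = 10·94 + 45, so a_0 = 10
94 = 2·45 + 4, so a_1 = 2
45 = 11·4 + 1, so a_2 = 11
4 = 4·1 + 0, so a_3 = 4

[10; 2, 11, 4]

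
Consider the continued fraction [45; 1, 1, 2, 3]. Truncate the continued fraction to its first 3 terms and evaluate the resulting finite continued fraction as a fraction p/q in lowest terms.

91/2

a_0 = 45: 45/1
a_1 = 1: 46/1
a_2 = 1: 91/2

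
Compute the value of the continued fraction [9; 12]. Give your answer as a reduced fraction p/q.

109/12

Start with 12.
9 + 1/(12/1) = 9 + 1/12 = 109/12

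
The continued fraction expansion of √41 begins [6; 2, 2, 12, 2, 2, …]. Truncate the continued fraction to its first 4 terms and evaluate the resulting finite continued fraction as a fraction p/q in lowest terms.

Starting at the tail and folding back:
Start with 12.
2 + 1/(12/1) = 2 + 1/12 = 25/12
2 + 1/(25/12) = 2 + 12/25 = 62/25
6 + 1/(62/25) = 6 + 25/62 = 397/62

397/62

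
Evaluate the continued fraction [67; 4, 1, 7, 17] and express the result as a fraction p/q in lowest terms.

Start with 17.
7 + 1/(17/1) = 7 + 1/17 = 120/17
1 + 1/(120/17) = 1 + 17/120 = 137/120
4 + 1/(137/120) = 4 + 120/137 = 668/137
67 + 1/(668/137) = 67 + 137/668 = 44893/668

44893/668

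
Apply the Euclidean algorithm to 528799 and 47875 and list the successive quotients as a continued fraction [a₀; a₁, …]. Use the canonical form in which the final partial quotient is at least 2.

528799 = 11·47875 + 2174, so a_0 = 11
47875 = 22·2174 + 47, so a_1 = 22
2174 = 46·47 + 12, so a_2 = 46
47 = 3·12 + 11, so a_3 = 3
12 = 1·11 + 1, so a_4 = 1
11 = 11·1 + 0, so a_5 = 11

[11; 22, 46, 3, 1, 11]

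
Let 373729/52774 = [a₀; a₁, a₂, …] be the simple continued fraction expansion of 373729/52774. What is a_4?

3

Repeatedly divide and take the remainder:
373729 = 7·52774 + 4311, so a_0 = 7
52774 = 12·4311 + 1042, so a_1 = 12
4311 = 4·1042 + 143, so a_2 = 4
1042 = 7·143 + 41, so a_3 = 7
143 = 3·41 + 20, so a_4 = 3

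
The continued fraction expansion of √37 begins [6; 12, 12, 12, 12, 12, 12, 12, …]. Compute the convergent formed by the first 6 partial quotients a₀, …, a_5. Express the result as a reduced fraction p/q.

1555849/255780

Collapse the nested fraction from the inside out:
Start with 12.
12 + 1/(12/1) = 12 + 1/12 = 145/12
12 + 1/(145/12) = 12 + 12/145 = 1752/145
12 + 1/(1752/145) = 12 + 145/1752 = 21169/1752
12 + 1/(21169/1752) = 12 + 1752/21169 = 255780/21169
6 + 1/(255780/21169) = 6 + 21169/255780 = 1555849/255780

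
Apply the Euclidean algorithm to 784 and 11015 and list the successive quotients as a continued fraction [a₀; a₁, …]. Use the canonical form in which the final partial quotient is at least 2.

Apply division with remainder until the remainder is 0:
784 = 0·11015 + 784, so a_0 = 0
11015 = 14·784 + 39, so a_1 = 14
784 = 20·39 + 4, so a_2 = 20
39 = 9·4 + 3, so a_3 = 9
4 = 1·3 + 1, so a_4 = 1
3 = 3·1 + 0, so a_5 = 3

[0; 14, 20, 9, 1, 3]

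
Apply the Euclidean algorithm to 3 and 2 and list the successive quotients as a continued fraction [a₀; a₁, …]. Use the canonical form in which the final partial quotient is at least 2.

Run the Euclidean algorithm, recording each quotient:
3 ÷ 2 → quotient 1, remainder 1
2 ÷ 1 → quotient 2, remainder 0

[1; 2]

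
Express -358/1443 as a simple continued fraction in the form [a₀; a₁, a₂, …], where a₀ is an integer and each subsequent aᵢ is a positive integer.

-358 = -1·1443 + 1085, so a_0 = -1
1443 = 1·1085 + 358, so a_1 = 1
1085 = 3·358 + 11, so a_2 = 3
358 = 32·11 + 6, so a_3 = 32
11 = 1·6 + 5, so a_4 = 1
6 = 1·5 + 1, so a_5 = 1
5 = 5·1 + 0, so a_6 = 5

[-1; 1, 3, 32, 1, 1, 5]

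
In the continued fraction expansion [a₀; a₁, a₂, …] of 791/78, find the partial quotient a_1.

7

⌊791/78⌋ = 10, remainder 11
⌊78/11⌋ = 7, remainder 1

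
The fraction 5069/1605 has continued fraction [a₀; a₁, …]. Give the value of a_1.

Repeatedly divide and take the remainder:
5069 ÷ 1605 → quotient 3, remainder 254
1605 ÷ 254 → quotient 6, remainder 81

6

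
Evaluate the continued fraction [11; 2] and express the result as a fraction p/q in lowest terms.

23/2

Starting at the tail and folding back:
Start with 2.
11 + 1/(2/1) = 11 + 1/2 = 23/2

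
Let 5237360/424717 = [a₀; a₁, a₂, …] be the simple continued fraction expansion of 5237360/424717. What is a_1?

5237360 ÷ 424717 → quotient 12, remainder 140756
424717 ÷ 140756 → quotient 3, remainder 2449

3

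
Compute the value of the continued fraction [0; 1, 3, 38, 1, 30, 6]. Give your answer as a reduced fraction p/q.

22048/29335

Use the convergent recurrence hₖ = aₖ·hₖ₋₁ + hₖ₋₂ (and likewise for the denominators kₖ):
a_0 = 0: 0/1
a_1 = 1: 1/1
a_2 = 3: 3/4
a_3 = 38: 115/153
a_4 = 1: 118/157
a_5 = 30: 3655/4863
a_6 = 6: 22048/29335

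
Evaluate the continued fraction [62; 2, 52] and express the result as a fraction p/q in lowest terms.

6562/105

Start with 52.
2 + 1/(52/1) = 2 + 1/52 = 105/52
62 + 1/(105/52) = 62 + 52/105 = 6562/105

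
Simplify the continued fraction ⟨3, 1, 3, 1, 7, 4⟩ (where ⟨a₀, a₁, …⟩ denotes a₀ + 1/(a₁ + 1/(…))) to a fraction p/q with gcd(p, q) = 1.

611/161

Starting at the tail and folding back:
Start with 4.
7 + 1/(4/1) = 7 + 1/4 = 29/4
1 + 1/(29/4) = 1 + 4/29 = 33/29
3 + 1/(33/29) = 3 + 29/33 = 128/33
1 + 1/(128/33) = 1 + 33/128 = 161/128
3 + 1/(161/128) = 3 + 128/161 = 611/161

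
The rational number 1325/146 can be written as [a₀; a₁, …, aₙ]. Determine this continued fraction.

[9; 13, 3, 1, 2]

1325 = 9·146 + 11, so a_0 = 9
146 = 13·11 + 3, so a_1 = 13
11 = 3·3 + 2, so a_2 = 3
3 = 1·2 + 1, so a_3 = 1
2 = 2·1 + 0, so a_4 = 2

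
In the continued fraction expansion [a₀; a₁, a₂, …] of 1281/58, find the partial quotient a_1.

11

⌊1281/58⌋ = 22, remainder 5
⌊58/5⌋ = 11, remainder 3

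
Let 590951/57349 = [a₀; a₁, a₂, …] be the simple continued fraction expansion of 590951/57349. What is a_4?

⌊590951/57349⌋ = 10, remainder 17461
⌊57349/17461⌋ = 3, remainder 4966
⌊17461/4966⌋ = 3, remainder 2563
⌊4966/2563⌋ = 1, remainder 2403
⌊2563/2403⌋ = 1, remainder 160

1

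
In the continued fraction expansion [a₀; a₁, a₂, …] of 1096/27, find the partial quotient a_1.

1096 = 40·27 + 16, so a_0 = 40
27 = 1·16 + 11, so a_1 = 1

1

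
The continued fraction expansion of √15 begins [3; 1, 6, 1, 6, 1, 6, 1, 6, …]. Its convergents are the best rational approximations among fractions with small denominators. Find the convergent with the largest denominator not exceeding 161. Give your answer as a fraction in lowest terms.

List convergents until the denominator exceeds the bound:
a_0 = 3: 3/1  (≤ bound)
a_1 = 1: 4/1  (≤ bound)
a_2 = 6: 27/7  (≤ bound)
a_3 = 1: 31/8  (≤ bound)
a_4 = 6: 213/55  (≤ bound)
a_5 = 1: 244/63  (≤ bound)
a_6 = 6: 1677/433  (> 161, stop)

244/63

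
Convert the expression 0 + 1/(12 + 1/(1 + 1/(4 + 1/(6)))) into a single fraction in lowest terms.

31/397

Start with 6.
4 + 1/(6/1) = 4 + 1/6 = 25/6
1 + 1/(25/6) = 1 + 6/25 = 31/25
12 + 1/(31/25) = 12 + 25/31 = 397/31
0 + 1/(397/31) = 0 + 31/397 = 31/397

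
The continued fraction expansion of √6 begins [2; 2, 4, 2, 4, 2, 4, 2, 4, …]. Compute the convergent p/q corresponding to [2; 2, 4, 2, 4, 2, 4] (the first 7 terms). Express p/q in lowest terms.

2158/881

Compute successive convergents:
a_0 = 2: 2/1
a_1 = 2: 5/2
a_2 = 4: 22/9
a_3 = 2: 49/20
a_4 = 4: 218/89
a_5 = 2: 485/198
a_6 = 4: 2158/881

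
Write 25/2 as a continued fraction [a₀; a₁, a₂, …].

[12; 2]

⌊25/2⌋ = 12, remainder 1
⌊2/1⌋ = 2, remainder 0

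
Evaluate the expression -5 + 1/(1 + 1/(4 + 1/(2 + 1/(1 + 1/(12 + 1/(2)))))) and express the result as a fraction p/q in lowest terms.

-1767/422

Collapse the nested fraction from the inside out:
Start with 2.
12 + 1/(2/1) = 12 + 1/2 = 25/2
1 + 1/(25/2) = 1 + 2/25 = 27/25
2 + 1/(27/25) = 2 + 25/27 = 79/27
4 + 1/(79/27) = 4 + 27/79 = 343/79
1 + 1/(343/79) = 1 + 79/343 = 422/343
-5 + 1/(422/343) = -5 + 343/422 = -1767/422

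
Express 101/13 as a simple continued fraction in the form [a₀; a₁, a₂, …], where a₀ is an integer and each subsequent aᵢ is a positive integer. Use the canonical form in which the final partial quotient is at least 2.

⌊101/13⌋ = 7, remainder 10
⌊13/10⌋ = 1, remainder 3
⌊10/3⌋ = 3, remainder 1
⌊3/1⌋ = 3, remainder 0

[7; 1, 3, 3]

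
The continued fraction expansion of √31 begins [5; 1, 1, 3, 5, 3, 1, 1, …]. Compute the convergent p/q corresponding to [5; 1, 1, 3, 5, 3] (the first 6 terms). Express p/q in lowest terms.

657/118

Start with 3.
5 + 1/(3/1) = 5 + 1/3 = 16/3
3 + 1/(16/3) = 3 + 3/16 = 51/16
1 + 1/(51/16) = 1 + 16/51 = 67/51
1 + 1/(67/51) = 1 + 51/67 = 118/67
5 + 1/(118/67) = 5 + 67/118 = 657/118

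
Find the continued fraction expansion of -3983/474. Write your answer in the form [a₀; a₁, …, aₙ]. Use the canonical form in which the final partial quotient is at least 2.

-3983 ÷ 474 → quotient -9, remainder 283
474 ÷ 283 → quotient 1, remainder 191
283 ÷ 191 → quotient 1, remainder 92
191 ÷ 92 → quotient 2, remainder 7
92 ÷ 7 → quotient 13, remainder 1
7 ÷ 1 → quotient 7, remainder 0

[-9; 1, 1, 2, 13, 7]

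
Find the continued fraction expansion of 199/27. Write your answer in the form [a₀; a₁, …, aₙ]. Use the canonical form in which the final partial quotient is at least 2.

199 = 7·27 + 10, so a_0 = 7
27 = 2·10 + 7, so a_1 = 2
10 = 1·7 + 3, so a_2 = 1
7 = 2·3 + 1, so a_3 = 2
3 = 3·1 + 0, so a_4 = 3

[7; 2, 1, 2, 3]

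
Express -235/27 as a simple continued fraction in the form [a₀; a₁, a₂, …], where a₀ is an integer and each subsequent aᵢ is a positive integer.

[-9; 3, 2, 1, 2]

Apply division with remainder until the remainder is 0:
-235 ÷ 27 → quotient -9, remainder 8
27 ÷ 8 → quotient 3, remainder 3
8 ÷ 3 → quotient 2, remainder 2
3 ÷ 2 → quotient 1, remainder 1
2 ÷ 1 → quotient 2, remainder 0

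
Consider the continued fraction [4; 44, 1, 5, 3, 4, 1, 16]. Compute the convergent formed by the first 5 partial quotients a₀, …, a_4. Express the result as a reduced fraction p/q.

3427/852

a_0 = 4: 4/1
a_1 = 44: 177/44
a_2 = 1: 181/45
a_3 = 5: 1082/269
a_4 = 3: 3427/852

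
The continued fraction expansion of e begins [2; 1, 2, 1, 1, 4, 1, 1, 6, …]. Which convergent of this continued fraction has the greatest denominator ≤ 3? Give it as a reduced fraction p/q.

a_0 = 2: 2/1  (≤ bound)
a_1 = 1: 3/1  (≤ bound)
a_2 = 2: 8/3  (≤ bound)
a_3 = 1: 11/4  (> 3, stop)

8/3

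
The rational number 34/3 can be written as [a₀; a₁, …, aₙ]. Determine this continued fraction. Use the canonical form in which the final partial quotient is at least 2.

[11; 3]

Run the Euclidean algorithm, recording each quotient:
34 = 11·3 + 1, so a_0 = 11
3 = 3·1 + 0, so a_1 = 3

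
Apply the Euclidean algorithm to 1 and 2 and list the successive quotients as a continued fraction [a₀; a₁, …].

1 ÷ 2 → quotient 0, remainder 1
2 ÷ 1 → quotient 2, remainder 0

[0; 2]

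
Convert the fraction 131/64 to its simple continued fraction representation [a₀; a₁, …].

[2; 21, 3]

131 ÷ 64 → quotient 2, remainder 3
64 ÷ 3 → quotient 21, remainder 1
3 ÷ 1 → quotient 3, remainder 0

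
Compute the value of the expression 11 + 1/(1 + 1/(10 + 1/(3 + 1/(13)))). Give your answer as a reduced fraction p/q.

5396/453

a_0 = 11: 11/1
a_1 = 1: 12/1
a_2 = 10: 131/11
a_3 = 3: 405/34
a_4 = 13: 5396/453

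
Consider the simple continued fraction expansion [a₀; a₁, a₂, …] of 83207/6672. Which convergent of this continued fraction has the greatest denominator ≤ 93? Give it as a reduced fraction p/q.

a_0 = 12: 12/1  (≤ bound)
a_1 = 2: 25/2  (≤ bound)
a_2 = 8: 212/17  (≤ bound)
a_3 = 7: 1509/121  (> 93, stop)

212/17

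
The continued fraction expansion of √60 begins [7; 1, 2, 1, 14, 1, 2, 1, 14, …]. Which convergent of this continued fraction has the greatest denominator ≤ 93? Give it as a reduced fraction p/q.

488/63

List convergents until the denominator exceeds the bound:
a_0 = 7: 7/1  (≤ bound)
a_1 = 1: 8/1  (≤ bound)
a_2 = 2: 23/3  (≤ bound)
a_3 = 1: 31/4  (≤ bound)
a_4 = 14: 457/59  (≤ bound)
a_5 = 1: 488/63  (≤ bound)
a_6 = 2: 1433/185  (> 93, stop)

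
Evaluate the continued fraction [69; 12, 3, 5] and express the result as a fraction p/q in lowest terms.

13609/197

Collapse the nested fraction from the inside out:
Start with 5.
3 + 1/(5/1) = 3 + 1/5 = 16/5
12 + 1/(16/5) = 12 + 5/16 = 197/16
69 + 1/(197/16) = 69 + 16/197 = 13609/197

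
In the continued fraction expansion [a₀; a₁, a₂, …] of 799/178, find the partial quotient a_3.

1

Repeatedly divide and take the remainder:
799 ÷ 178 → quotient 4, remainder 87
178 ÷ 87 → quotient 2, remainder 4
87 ÷ 4 → quotient 21, remainder 3
4 ÷ 3 → quotient 1, remainder 1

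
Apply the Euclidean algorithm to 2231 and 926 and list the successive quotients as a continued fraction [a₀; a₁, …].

[2; 2, 2, 3, 1, 9, 1, 3]

Apply division with remainder until the remainder is 0:
⌊2231/926⌋ = 2, remainder 379
⌊926/379⌋ = 2, remainder 168
⌊379/168⌋ = 2, remainder 43
⌊168/43⌋ = 3, remainder 39
⌊43/39⌋ = 1, remainder 4
⌊39/4⌋ = 9, remainder 3
⌊4/3⌋ = 1, remainder 1
⌊3/1⌋ = 3, remainder 0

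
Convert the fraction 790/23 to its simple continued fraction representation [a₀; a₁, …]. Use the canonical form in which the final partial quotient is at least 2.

[34; 2, 1, 7]

Run the Euclidean algorithm, recording each quotient:
790 ÷ 23 → quotient 34, remainder 8
23 ÷ 8 → quotient 2, remainder 7
8 ÷ 7 → quotient 1, remainder 1
7 ÷ 1 → quotient 7, remainder 0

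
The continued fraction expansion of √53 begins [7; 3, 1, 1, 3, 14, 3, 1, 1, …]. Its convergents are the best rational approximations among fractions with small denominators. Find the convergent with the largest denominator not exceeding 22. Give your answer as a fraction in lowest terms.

51/7

List convergents until the denominator exceeds the bound:
a_0 = 7: 7/1  (≤ bound)
a_1 = 3: 22/3  (≤ bound)
a_2 = 1: 29/4  (≤ bound)
a_3 = 1: 51/7  (≤ bound)
a_4 = 3: 182/25  (> 22, stop)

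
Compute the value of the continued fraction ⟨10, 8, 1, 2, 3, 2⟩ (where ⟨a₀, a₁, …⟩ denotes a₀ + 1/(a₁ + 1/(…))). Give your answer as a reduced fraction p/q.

Build up convergents one term at a time:
a_0 = 10: 10/1
a_1 = 8: 81/8
a_2 = 1: 91/9
a_3 = 2: 263/26
a_4 = 3: 880/87
a_5 = 2: 2023/200

2023/200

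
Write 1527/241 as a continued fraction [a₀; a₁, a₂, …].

⌊1527/241⌋ = 6, remainder 81
⌊241/81⌋ = 2, remainder 79
⌊81/79⌋ = 1, remainder 2
⌊79/2⌋ = 39, remainder 1
⌊2/1⌋ = 2, remainder 0

[6; 2, 1, 39, 2]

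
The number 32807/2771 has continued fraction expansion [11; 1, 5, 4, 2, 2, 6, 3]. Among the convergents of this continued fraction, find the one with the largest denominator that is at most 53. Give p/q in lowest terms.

List convergents until the denominator exceeds the bound:
a_0 = 11: 11/1  (≤ bound)
a_1 = 1: 12/1  (≤ bound)
a_2 = 5: 71/6  (≤ bound)
a_3 = 4: 296/25  (≤ bound)
a_4 = 2: 663/56  (> 53, stop)

296/25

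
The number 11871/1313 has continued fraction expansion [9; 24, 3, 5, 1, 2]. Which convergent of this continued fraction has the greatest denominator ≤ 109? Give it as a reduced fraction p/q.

List convergents until the denominator exceeds the bound:
a_0 = 9: 9/1  (≤ bound)
a_1 = 24: 217/24  (≤ bound)
a_2 = 3: 660/73  (≤ bound)
a_3 = 5: 3517/389  (> 109, stop)

660/73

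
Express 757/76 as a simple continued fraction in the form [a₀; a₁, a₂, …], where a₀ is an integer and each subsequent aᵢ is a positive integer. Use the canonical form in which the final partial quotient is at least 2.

[9; 1, 24, 3]

⌊757/76⌋ = 9, remainder 73
⌊76/73⌋ = 1, remainder 3
⌊73/3⌋ = 24, remainder 1
⌊3/1⌋ = 3, remainder 0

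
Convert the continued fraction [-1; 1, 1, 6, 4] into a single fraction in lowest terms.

a_0 = -1: -1/1
a_1 = 1: 0/1
a_2 = 1: -1/2
a_3 = 6: -6/13
a_4 = 4: -25/54

-25/54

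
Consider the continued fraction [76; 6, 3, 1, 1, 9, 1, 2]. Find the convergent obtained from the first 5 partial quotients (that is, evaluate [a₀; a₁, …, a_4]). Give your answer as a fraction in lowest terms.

Start with 1.
1 + 1/(1/1) = 1 + 1/1 = 2/1
3 + 1/(2/1) = 3 + 1/2 = 7/2
6 + 1/(7/2) = 6 + 2/7 = 44/7
76 + 1/(44/7) = 76 + 7/44 = 3351/44

3351/44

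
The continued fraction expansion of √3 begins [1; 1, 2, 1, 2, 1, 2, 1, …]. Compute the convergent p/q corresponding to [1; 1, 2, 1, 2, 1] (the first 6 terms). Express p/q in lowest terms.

Work from the innermost term outward:
Start with 1.
2 + 1/(1/1) = 2 + 1/1 = 3/1
1 + 1/(3/1) = 1 + 1/3 = 4/3
2 + 1/(4/3) = 2 + 3/4 = 11/4
1 + 1/(11/4) = 1 + 4/11 = 15/11
1 + 1/(15/11) = 1 + 11/15 = 26/15

26/15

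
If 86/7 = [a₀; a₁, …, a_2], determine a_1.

86 = 12·7 + 2, so a_0 = 12
7 = 3·2 + 1, so a_1 = 3

3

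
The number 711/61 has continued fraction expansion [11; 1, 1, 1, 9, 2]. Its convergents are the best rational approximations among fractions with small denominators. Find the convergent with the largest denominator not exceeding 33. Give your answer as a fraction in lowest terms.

338/29

a_0 = 11: 11/1  (≤ bound)
a_1 = 1: 12/1  (≤ bound)
a_2 = 1: 23/2  (≤ bound)
a_3 = 1: 35/3  (≤ bound)
a_4 = 9: 338/29  (≤ bound)
a_5 = 2: 711/61  (> 33, stop)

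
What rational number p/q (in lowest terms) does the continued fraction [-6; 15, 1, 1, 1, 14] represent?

-4090/689

Start with 14.
1 + 1/(14/1) = 1 + 1/14 = 15/14
1 + 1/(15/14) = 1 + 14/15 = 29/15
1 + 1/(29/15) = 1 + 15/29 = 44/29
15 + 1/(44/29) = 15 + 29/44 = 689/44
-6 + 1/(689/44) = -6 + 44/689 = -4090/689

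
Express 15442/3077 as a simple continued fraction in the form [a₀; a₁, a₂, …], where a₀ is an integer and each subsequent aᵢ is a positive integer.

[5; 53, 1, 56]

Run the Euclidean algorithm, recording each quotient:
15442 = 5·3077 + 57, so a_0 = 5
3077 = 53·57 + 56, so a_1 = 53
57 = 1·56 + 1, so a_2 = 1
56 = 56·1 + 0, so a_3 = 56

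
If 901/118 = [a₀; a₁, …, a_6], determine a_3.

901 = 7·118 + 75, so a_0 = 7
118 = 1·75 + 43, so a_1 = 1
75 = 1·43 + 32, so a_2 = 1
43 = 1·32 + 11, so a_3 = 1

1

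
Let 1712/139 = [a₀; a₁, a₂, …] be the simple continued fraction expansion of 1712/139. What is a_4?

2

1712 ÷ 139 → quotient 12, remainder 44
139 ÷ 44 → quotient 3, remainder 7
44 ÷ 7 → quotient 6, remainder 2
7 ÷ 2 → quotient 3, remainder 1
2 ÷ 1 → quotient 2, remainder 0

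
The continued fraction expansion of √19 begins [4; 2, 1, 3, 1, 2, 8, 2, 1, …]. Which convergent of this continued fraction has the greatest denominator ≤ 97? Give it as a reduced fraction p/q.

List convergents until the denominator exceeds the bound:
a_0 = 4: 4/1  (≤ bound)
a_1 = 2: 9/2  (≤ bound)
a_2 = 1: 13/3  (≤ bound)
a_3 = 3: 48/11  (≤ bound)
a_4 = 1: 61/14  (≤ bound)
a_5 = 2: 170/39  (≤ bound)
a_6 = 8: 1421/326  (> 97, stop)

170/39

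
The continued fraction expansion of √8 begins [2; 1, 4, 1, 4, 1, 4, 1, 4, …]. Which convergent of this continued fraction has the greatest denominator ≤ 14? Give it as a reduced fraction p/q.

17/6

List convergents until the denominator exceeds the bound:
a_0 = 2: 2/1  (≤ bound)
a_1 = 1: 3/1  (≤ bound)
a_2 = 4: 14/5  (≤ bound)
a_3 = 1: 17/6  (≤ bound)
a_4 = 4: 82/29  (> 14, stop)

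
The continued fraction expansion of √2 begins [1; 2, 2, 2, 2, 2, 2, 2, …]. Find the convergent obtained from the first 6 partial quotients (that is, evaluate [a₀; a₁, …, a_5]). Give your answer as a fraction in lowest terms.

99/70

Work from the innermost term outward:
Start with 2.
2 + 1/(2/1) = 2 + 1/2 = 5/2
2 + 1/(5/2) = 2 + 2/5 = 12/5
2 + 1/(12/5) = 2 + 5/12 = 29/12
2 + 1/(29/12) = 2 + 12/29 = 70/29
1 + 1/(70/29) = 1 + 29/70 = 99/70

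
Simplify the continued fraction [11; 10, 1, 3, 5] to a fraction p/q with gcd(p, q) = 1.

2507/226

Start with 5.
3 + 1/(5/1) = 3 + 1/5 = 16/5
1 + 1/(16/5) = 1 + 5/16 = 21/16
10 + 1/(21/16) = 10 + 16/21 = 226/21
11 + 1/(226/21) = 11 + 21/226 = 2507/226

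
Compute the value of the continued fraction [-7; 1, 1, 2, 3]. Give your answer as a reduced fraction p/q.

Start with 3.
2 + 1/(3/1) = 2 + 1/3 = 7/3
1 + 1/(7/3) = 1 + 3/7 = 10/7
1 + 1/(10/7) = 1 + 7/10 = 17/10
-7 + 1/(17/10) = -7 + 10/17 = -109/17

-109/17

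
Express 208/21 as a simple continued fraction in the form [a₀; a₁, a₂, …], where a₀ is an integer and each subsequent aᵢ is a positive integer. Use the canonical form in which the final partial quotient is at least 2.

[9; 1, 9, 2]

208 ÷ 21 → quotient 9, remainder 19
21 ÷ 19 → quotient 1, remainder 2
19 ÷ 2 → quotient 9, remainder 1
2 ÷ 1 → quotient 2, remainder 0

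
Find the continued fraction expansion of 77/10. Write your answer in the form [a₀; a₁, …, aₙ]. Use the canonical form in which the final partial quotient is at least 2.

[7; 1, 2, 3]

Run the Euclidean algorithm, recording each quotient:
77 ÷ 10 → quotient 7, remainder 7
10 ÷ 7 → quotient 1, remainder 3
7 ÷ 3 → quotient 2, remainder 1
3 ÷ 1 → quotient 3, remainder 0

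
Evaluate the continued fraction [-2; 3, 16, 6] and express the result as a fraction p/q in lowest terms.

-497/297

Work from the innermost term outward:
Start with 6.
16 + 1/(6/1) = 16 + 1/6 = 97/6
3 + 1/(97/6) = 3 + 6/97 = 297/97
-2 + 1/(297/97) = -2 + 97/297 = -497/297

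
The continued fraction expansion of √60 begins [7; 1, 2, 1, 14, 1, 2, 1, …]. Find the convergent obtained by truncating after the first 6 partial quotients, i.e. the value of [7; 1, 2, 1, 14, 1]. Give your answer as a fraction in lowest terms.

Start with 1.
14 + 1/(1/1) = 14 + 1/1 = 15/1
1 + 1/(15/1) = 1 + 1/15 = 16/15
2 + 1/(16/15) = 2 + 15/16 = 47/16
1 + 1/(47/16) = 1 + 16/47 = 63/47
7 + 1/(63/47) = 7 + 47/63 = 488/63

488/63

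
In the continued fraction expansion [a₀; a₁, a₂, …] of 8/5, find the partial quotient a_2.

8 ÷ 5 → quotient 1, remainder 3
5 ÷ 3 → quotient 1, remainder 2
3 ÷ 2 → quotient 1, remainder 1

1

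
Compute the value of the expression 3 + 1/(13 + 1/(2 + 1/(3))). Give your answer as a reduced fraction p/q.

Start with 3.
2 + 1/(3/1) = 2 + 1/3 = 7/3
13 + 1/(7/3) = 13 + 3/7 = 94/7
3 + 1/(94/7) = 3 + 7/94 = 289/94

289/94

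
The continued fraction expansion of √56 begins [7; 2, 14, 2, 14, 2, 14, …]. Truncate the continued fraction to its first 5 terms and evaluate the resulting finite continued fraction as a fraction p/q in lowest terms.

Work from the innermost term outward:
Start with 14.
2 + 1/(14/1) = 2 + 1/14 = 29/14
14 + 1/(29/14) = 14 + 14/29 = 420/29
2 + 1/(420/29) = 2 + 29/420 = 869/420
7 + 1/(869/420) = 7 + 420/869 = 6503/869

6503/869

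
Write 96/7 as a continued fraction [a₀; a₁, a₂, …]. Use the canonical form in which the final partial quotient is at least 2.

Run the Euclidean algorithm, recording each quotient:
⌊96/7⌋ = 13, remainder 5
⌊7/5⌋ = 1, remainder 2
⌊5/2⌋ = 2, remainder 1
⌊2/1⌋ = 2, remainder 0

[13; 1, 2, 2]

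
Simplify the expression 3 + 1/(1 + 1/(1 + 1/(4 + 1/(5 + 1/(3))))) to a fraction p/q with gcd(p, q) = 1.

Start with 3.
5 + 1/(3/1) = 5 + 1/3 = 16/3
4 + 1/(16/3) = 4 + 3/16 = 67/16
1 + 1/(67/16) = 1 + 16/67 = 83/67
1 + 1/(83/67) = 1 + 67/83 = 150/83
3 + 1/(150/83) = 3 + 83/150 = 533/150

533/150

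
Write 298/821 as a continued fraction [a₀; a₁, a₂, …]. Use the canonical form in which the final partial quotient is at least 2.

298 ÷ 821 → quotient 0, remainder 298
821 ÷ 298 → quotient 2, remainder 225
298 ÷ 225 → quotient 1, remainder 73
225 ÷ 73 → quotient 3, remainder 6
73 ÷ 6 → quotient 12, remainder 1
6 ÷ 1 → quotient 6, remainder 0

[0; 2, 1, 3, 12, 6]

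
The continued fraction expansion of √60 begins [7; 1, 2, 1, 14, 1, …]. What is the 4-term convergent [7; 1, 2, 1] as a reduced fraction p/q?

Start with 1.
2 + 1/(1/1) = 2 + 1/1 = 3/1
1 + 1/(3/1) = 1 + 1/3 = 4/3
7 + 1/(4/3) = 7 + 3/4 = 31/4

31/4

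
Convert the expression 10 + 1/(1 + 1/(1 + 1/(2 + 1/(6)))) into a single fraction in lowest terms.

339/32

a_0 = 10: 10/1
a_1 = 1: 11/1
a_2 = 1: 21/2
a_3 = 2: 53/5
a_4 = 6: 339/32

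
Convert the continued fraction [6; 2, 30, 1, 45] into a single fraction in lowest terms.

18801/2896

a_0 = 6: 6/1
a_1 = 2: 13/2
a_2 = 30: 396/61
a_3 = 1: 409/63
a_4 = 45: 18801/2896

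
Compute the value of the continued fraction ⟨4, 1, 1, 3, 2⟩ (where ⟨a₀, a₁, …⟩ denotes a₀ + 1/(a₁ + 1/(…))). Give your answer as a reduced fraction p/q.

Start with 2.
3 + 1/(2/1) = 3 + 1/2 = 7/2
1 + 1/(7/2) = 1 + 2/7 = 9/7
1 + 1/(9/7) = 1 + 7/9 = 16/9
4 + 1/(16/9) = 4 + 9/16 = 73/16

73/16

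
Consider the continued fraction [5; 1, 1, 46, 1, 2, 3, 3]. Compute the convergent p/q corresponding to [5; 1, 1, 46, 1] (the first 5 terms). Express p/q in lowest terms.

523/95

Start with 1.
46 + 1/(1/1) = 46 + 1/1 = 47/1
1 + 1/(47/1) = 1 + 1/47 = 48/47
1 + 1/(48/47) = 1 + 47/48 = 95/48
5 + 1/(95/48) = 5 + 48/95 = 523/95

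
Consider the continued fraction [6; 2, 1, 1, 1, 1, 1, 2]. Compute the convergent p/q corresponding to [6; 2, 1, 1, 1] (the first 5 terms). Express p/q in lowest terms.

51/8

Start with 1.
1 + 1/(1/1) = 1 + 1/1 = 2/1
1 + 1/(2/1) = 1 + 1/2 = 3/2
2 + 1/(3/2) = 2 + 2/3 = 8/3
6 + 1/(8/3) = 6 + 3/8 = 51/8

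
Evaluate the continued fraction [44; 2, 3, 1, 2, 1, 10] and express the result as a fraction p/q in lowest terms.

Start with 10.
1 + 1/(10/1) = 1 + 1/10 = 11/10
2 + 1/(11/10) = 2 + 10/11 = 32/11
1 + 1/(32/11) = 1 + 11/32 = 43/32
3 + 1/(43/32) = 3 + 32/43 = 161/43
2 + 1/(161/43) = 2 + 43/161 = 365/161
44 + 1/(365/161) = 44 + 161/365 = 16221/365

16221/365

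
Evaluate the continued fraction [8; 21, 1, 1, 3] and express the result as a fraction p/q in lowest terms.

a_0 = 8: 8/1
a_1 = 21: 169/21
a_2 = 1: 177/22
a_3 = 1: 346/43
a_4 = 3: 1215/151

1215/151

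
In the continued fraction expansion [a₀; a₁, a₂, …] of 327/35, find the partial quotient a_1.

2

⌊327/35⌋ = 9, remainder 12
⌊35/12⌋ = 2, remainder 11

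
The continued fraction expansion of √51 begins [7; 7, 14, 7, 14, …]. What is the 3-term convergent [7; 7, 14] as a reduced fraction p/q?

707/99

a_0 = 7: 7/1
a_1 = 7: 50/7
a_2 = 14: 707/99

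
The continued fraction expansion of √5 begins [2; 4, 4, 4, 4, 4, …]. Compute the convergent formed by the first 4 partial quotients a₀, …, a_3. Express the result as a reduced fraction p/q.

a_0 = 2: 2/1
a_1 = 4: 9/4
a_2 = 4: 38/17
a_3 = 4: 161/72

161/72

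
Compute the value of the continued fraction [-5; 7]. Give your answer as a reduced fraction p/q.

-34/7

Starting at the tail and folding back:
Start with 7.
-5 + 1/(7/1) = -5 + 1/7 = -34/7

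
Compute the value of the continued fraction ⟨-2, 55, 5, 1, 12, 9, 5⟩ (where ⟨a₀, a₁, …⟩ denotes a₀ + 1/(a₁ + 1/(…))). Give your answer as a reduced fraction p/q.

Start with 5.
9 + 1/(5/1) = 9 + 1/5 = 46/5
12 + 1/(46/5) = 12 + 5/46 = 557/46
1 + 1/(557/46) = 1 + 46/557 = 603/557
5 + 1/(603/557) = 5 + 557/603 = 3572/603
55 + 1/(3572/603) = 55 + 603/3572 = 197063/3572
-2 + 1/(197063/3572) = -2 + 3572/197063 = -390554/197063

-390554/197063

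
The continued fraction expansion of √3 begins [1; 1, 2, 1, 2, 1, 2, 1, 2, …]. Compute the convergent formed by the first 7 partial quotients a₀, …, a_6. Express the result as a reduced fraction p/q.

Work from the innermost term outward:
Start with 2.
1 + 1/(2/1) = 1 + 1/2 = 3/2
2 + 1/(3/2) = 2 + 2/3 = 8/3
1 + 1/(8/3) = 1 + 3/8 = 11/8
2 + 1/(11/8) = 2 + 8/11 = 30/11
1 + 1/(30/11) = 1 + 11/30 = 41/30
1 + 1/(41/30) = 1 + 30/41 = 71/41

71/41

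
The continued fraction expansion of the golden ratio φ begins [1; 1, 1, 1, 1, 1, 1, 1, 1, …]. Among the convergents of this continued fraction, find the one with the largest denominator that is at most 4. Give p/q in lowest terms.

a_0 = 1: 1/1  (≤ bound)
a_1 = 1: 2/1  (≤ bound)
a_2 = 1: 3/2  (≤ bound)
a_3 = 1: 5/3  (≤ bound)
a_4 = 1: 8/5  (> 4, stop)

5/3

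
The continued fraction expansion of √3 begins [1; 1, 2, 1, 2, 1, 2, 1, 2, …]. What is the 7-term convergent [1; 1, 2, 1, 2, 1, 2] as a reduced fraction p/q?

71/41

Start with 2.
1 + 1/(2/1) = 1 + 1/2 = 3/2
2 + 1/(3/2) = 2 + 2/3 = 8/3
1 + 1/(8/3) = 1 + 3/8 = 11/8
2 + 1/(11/8) = 2 + 8/11 = 30/11
1 + 1/(30/11) = 1 + 11/30 = 41/30
1 + 1/(41/30) = 1 + 30/41 = 71/41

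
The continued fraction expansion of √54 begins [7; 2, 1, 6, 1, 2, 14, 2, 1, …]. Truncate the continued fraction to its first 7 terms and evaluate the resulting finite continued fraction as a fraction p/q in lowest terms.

Work from the innermost term outward:
Start with 14.
2 + 1/(14/1) = 2 + 1/14 = 29/14
1 + 1/(29/14) = 1 + 14/29 = 43/29
6 + 1/(43/29) = 6 + 29/43 = 287/43
1 + 1/(287/43) = 1 + 43/287 = 330/287
2 + 1/(330/287) = 2 + 287/330 = 947/330
7 + 1/(947/330) = 7 + 330/947 = 6959/947

6959/947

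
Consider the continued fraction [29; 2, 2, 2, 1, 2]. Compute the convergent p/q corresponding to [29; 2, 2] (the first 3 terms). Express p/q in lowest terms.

147/5

a_0 = 29: 29/1
a_1 = 2: 59/2
a_2 = 2: 147/5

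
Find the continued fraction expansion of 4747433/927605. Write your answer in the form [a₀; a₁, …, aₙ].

[5; 8, 2, 11, 13, 3, 5, 22]

4747433 = 5·927605 + 109408, so a_0 = 5
927605 = 8·109408 + 52341, so a_1 = 8
109408 = 2·52341 + 4726, so a_2 = 2
52341 = 11·4726 + 355, so a_3 = 11
4726 = 13·355 + 111, so a_4 = 13
355 = 3·111 + 22, so a_5 = 3
111 = 5·22 + 1, so a_6 = 5
22 = 22·1 + 0, so a_7 = 22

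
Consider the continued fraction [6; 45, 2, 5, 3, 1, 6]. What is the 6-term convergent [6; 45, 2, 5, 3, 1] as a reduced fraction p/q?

12592/2091

Use the convergent recurrence hₖ = aₖ·hₖ₋₁ + hₖ₋₂ (and likewise for the denominators kₖ):
a_0 = 6: 6/1
a_1 = 45: 271/45
a_2 = 2: 548/91
a_3 = 5: 3011/500
a_4 = 3: 9581/1591
a_5 = 1: 12592/2091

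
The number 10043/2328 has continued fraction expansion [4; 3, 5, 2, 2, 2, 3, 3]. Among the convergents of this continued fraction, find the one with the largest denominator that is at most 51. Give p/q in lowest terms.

151/35

a_0 = 4: 4/1  (≤ bound)
a_1 = 3: 13/3  (≤ bound)
a_2 = 5: 69/16  (≤ bound)
a_3 = 2: 151/35  (≤ bound)
a_4 = 2: 371/86  (> 51, stop)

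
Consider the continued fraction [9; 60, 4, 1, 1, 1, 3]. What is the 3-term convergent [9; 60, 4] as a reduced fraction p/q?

Start with 4.
60 + 1/(4/1) = 60 + 1/4 = 241/4
9 + 1/(241/4) = 9 + 4/241 = 2173/241

2173/241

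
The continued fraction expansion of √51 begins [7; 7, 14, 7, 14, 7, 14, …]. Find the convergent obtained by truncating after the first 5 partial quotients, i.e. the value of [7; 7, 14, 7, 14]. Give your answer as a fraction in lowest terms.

70693/9899

Start with 14.
7 + 1/(14/1) = 7 + 1/14 = 99/14
14 + 1/(99/14) = 14 + 14/99 = 1400/99
7 + 1/(1400/99) = 7 + 99/1400 = 9899/1400
7 + 1/(9899/1400) = 7 + 1400/9899 = 70693/9899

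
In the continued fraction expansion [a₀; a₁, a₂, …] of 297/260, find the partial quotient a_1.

297 = 1·260 + 37, so a_0 = 1
260 = 7·37 + 1, so a_1 = 7

7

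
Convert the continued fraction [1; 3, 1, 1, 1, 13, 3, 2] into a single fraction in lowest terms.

1365/1072

a_0 = 1: 1/1
a_1 = 3: 4/3
a_2 = 1: 5/4
a_3 = 1: 9/7
a_4 = 1: 14/11
a_5 = 13: 191/150
a_6 = 3: 587/461
a_7 = 2: 1365/1072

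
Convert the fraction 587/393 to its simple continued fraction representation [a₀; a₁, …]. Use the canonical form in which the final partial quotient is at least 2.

587 ÷ 393 → quotient 1, remainder 194
393 ÷ 194 → quotient 2, remainder 5
194 ÷ 5 → quotient 38, remainder 4
5 ÷ 4 → quotient 1, remainder 1
4 ÷ 1 → quotient 4, remainder 0

[1; 2, 38, 1, 4]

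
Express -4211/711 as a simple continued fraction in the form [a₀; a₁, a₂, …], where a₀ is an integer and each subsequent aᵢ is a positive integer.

-4211 = -6·711 + 55, so a_0 = -6
711 = 12·55 + 51, so a_1 = 12
55 = 1·51 + 4, so a_2 = 1
51 = 12·4 + 3, so a_3 = 12
4 = 1·3 + 1, so a_4 = 1
3 = 3·1 + 0, so a_5 = 3

[-6; 12, 1, 12, 1, 3]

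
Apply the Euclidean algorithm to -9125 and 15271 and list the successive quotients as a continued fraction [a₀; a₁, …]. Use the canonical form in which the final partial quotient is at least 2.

Apply division with remainder until the remainder is 0:
-9125 = -1·15271 + 6146, so a_0 = -1
15271 = 2·6146 + 2979, so a_1 = 2
6146 = 2·2979 + 188, so a_2 = 2
2979 = 15·188 + 159, so a_3 = 15
188 = 1·159 + 29, so a_4 = 1
159 = 5·29 + 14, so a_5 = 5
29 = 2·14 + 1, so a_6 = 2
14 = 14·1 + 0, so a_7 = 14

[-1; 2, 2, 15, 1, 5, 2, 14]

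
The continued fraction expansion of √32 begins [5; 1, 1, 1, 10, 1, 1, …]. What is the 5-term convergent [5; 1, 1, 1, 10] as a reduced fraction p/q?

Start with 10.
1 + 1/(10/1) = 1 + 1/10 = 11/10
1 + 1/(11/10) = 1 + 10/11 = 21/11
1 + 1/(21/11) = 1 + 11/21 = 32/21
5 + 1/(32/21) = 5 + 21/32 = 181/32

181/32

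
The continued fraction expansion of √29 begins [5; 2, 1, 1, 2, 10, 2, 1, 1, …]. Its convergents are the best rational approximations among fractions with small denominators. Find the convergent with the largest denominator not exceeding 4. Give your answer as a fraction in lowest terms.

a_0 = 5: 5/1  (≤ bound)
a_1 = 2: 11/2  (≤ bound)
a_2 = 1: 16/3  (≤ bound)
a_3 = 1: 27/5  (> 4, stop)

16/3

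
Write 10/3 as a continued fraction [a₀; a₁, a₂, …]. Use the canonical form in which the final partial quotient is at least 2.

Run the Euclidean algorithm, recording each quotient:
⌊10/3⌋ = 3, remainder 1
⌊3/1⌋ = 3, remainder 0

[3; 3]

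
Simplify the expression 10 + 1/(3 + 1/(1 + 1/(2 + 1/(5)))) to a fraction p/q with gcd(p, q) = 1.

606/59

Start with 5.
2 + 1/(5/1) = 2 + 1/5 = 11/5
1 + 1/(11/5) = 1 + 5/11 = 16/11
3 + 1/(16/11) = 3 + 11/16 = 59/16
10 + 1/(59/16) = 10 + 16/59 = 606/59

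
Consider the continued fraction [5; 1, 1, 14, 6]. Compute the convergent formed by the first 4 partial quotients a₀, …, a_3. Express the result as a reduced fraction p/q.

a_0 = 5: 5/1
a_1 = 1: 6/1
a_2 = 1: 11/2
a_3 = 14: 160/29

160/29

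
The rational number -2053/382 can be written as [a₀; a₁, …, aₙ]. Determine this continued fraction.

[-6; 1, 1, 1, 2, 23, 2]

Apply division with remainder until the remainder is 0:
-2053 = -6·382 + 239, so a_0 = -6
382 = 1·239 + 143, so a_1 = 1
239 = 1·143 + 96, so a_2 = 1
143 = 1·96 + 47, so a_3 = 1
96 = 2·47 + 2, so a_4 = 2
47 = 23·2 + 1, so a_5 = 23
2 = 2·1 + 0, so a_6 = 2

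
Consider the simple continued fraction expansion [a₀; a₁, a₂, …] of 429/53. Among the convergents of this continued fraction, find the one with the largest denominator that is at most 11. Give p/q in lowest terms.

List convergents until the denominator exceeds the bound:
a_0 = 8: 8/1  (≤ bound)
a_1 = 10: 81/10  (≤ bound)
a_2 = 1: 89/11  (≤ bound)
a_3 = 1: 170/21  (> 11, stop)

89/11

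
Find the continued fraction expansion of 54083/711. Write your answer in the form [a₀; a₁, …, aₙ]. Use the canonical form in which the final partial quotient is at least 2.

54083 = 76·711 + 47, so a_0 = 76
711 = 15·47 + 6, so a_1 = 15
47 = 7·6 + 5, so a_2 = 7
6 = 1·5 + 1, so a_3 = 1
5 = 5·1 + 0, so a_4 = 5

[76; 15, 7, 1, 5]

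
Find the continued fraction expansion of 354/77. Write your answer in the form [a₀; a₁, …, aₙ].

[4; 1, 1, 2, 15]

354 ÷ 77 → quotient 4, remainder 46
77 ÷ 46 → quotient 1, remainder 31
46 ÷ 31 → quotient 1, remainder 15
31 ÷ 15 → quotient 2, remainder 1
15 ÷ 1 → quotient 15, remainder 0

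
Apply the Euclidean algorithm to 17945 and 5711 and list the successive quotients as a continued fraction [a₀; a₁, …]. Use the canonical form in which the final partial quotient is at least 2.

⌊17945/5711⌋ = 3, remainder 812
⌊5711/812⌋ = 7, remainder 27
⌊812/27⌋ = 30, remainder 2
⌊27/2⌋ = 13, remainder 1
⌊2/1⌋ = 2, remainder 0

[3; 7, 30, 13, 2]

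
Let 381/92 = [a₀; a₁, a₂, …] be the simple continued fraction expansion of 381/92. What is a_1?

⌊381/92⌋ = 4, remainder 13
⌊92/13⌋ = 7, remainder 1

7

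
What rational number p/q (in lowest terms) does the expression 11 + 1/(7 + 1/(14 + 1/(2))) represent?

Start with 2.
14 + 1/(2/1) = 14 + 1/2 = 29/2
7 + 1/(29/2) = 7 + 2/29 = 205/29
11 + 1/(205/29) = 11 + 29/205 = 2284/205

2284/205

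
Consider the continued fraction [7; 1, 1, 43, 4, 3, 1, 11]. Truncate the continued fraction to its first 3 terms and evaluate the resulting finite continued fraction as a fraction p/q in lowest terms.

Use the convergent recurrence hₖ = aₖ·hₖ₋₁ + hₖ₋₂ (and likewise for the denominators kₖ):
a_0 = 7: 7/1
a_1 = 1: 8/1
a_2 = 1: 15/2

15/2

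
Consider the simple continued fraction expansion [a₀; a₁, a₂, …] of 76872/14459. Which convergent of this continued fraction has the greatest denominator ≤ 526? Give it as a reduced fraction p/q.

a_0 = 5: 5/1  (≤ bound)
a_1 = 3: 16/3  (≤ bound)
a_2 = 6: 101/19  (≤ bound)
a_3 = 3: 319/60  (≤ bound)
a_4 = 2: 739/139  (≤ bound)
a_5 = 14: 10665/2006  (> 526, stop)

739/139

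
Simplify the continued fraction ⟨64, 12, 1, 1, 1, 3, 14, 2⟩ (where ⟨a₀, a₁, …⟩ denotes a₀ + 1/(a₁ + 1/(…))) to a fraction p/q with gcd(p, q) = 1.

Collapse the nested fraction from the inside out:
Start with 2.
14 + 1/(2/1) = 14 + 1/2 = 29/2
3 + 1/(29/2) = 3 + 2/29 = 89/29
1 + 1/(89/29) = 1 + 29/89 = 118/89
1 + 1/(118/89) = 1 + 89/118 = 207/118
1 + 1/(207/118) = 1 + 118/207 = 325/207
12 + 1/(325/207) = 12 + 207/325 = 4107/325
64 + 1/(4107/325) = 64 + 325/4107 = 263173/4107

263173/4107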